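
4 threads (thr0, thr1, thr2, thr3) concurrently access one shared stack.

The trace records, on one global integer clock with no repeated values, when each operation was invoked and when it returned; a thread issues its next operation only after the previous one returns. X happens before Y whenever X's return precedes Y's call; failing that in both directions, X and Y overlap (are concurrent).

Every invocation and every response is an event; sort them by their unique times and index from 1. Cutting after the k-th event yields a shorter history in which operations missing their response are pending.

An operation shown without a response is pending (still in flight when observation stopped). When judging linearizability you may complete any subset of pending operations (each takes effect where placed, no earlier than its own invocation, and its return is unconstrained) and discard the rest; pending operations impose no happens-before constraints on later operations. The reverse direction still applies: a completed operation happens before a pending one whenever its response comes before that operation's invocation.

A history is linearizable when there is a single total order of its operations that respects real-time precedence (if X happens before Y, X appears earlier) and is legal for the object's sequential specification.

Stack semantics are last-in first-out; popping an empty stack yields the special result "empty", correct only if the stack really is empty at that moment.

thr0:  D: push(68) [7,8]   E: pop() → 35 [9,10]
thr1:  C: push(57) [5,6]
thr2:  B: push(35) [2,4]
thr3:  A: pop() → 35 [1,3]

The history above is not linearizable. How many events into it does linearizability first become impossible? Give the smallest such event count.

10

one valid order for events 1..9 is B, A, C, D:
1. B push(35), leaving stack <35>
2. A pop() → 35, leaving stack <>
3. C push(57), leaving stack <57>
4. D push(68), leaving stack <57,68>
event 10 — E's response, time 10 — after it, nothing linearizes
e.g. A, B, C, D, E: illegal at step 1, since A pop() → 35 cannot apply there
e.g. B, A, C, D, E: illegal at step 5, since E pop() → 35 cannot apply there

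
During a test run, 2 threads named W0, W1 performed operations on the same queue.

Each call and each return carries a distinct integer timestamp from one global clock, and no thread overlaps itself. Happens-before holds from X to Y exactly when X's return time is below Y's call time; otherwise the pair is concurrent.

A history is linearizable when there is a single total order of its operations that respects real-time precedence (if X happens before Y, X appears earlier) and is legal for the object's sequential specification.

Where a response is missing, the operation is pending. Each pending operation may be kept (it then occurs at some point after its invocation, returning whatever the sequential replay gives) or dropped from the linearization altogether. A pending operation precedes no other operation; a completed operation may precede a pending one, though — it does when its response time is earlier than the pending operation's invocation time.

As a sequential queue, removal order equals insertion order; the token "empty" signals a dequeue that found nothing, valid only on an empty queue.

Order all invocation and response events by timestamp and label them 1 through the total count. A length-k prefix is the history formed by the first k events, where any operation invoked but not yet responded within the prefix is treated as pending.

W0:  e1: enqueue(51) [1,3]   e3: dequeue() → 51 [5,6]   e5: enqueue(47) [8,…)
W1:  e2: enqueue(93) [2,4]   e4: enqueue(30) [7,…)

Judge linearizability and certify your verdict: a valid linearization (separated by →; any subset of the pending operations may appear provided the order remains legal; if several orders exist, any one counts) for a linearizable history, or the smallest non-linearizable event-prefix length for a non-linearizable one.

after step 1 (e1 enqueue(51)): queue <51>
after step 2 (e2 enqueue(93)): queue <51,93>
after step 3 (e3 dequeue() → 51): queue <93>

linearizable — witness: e1 → e2 → e3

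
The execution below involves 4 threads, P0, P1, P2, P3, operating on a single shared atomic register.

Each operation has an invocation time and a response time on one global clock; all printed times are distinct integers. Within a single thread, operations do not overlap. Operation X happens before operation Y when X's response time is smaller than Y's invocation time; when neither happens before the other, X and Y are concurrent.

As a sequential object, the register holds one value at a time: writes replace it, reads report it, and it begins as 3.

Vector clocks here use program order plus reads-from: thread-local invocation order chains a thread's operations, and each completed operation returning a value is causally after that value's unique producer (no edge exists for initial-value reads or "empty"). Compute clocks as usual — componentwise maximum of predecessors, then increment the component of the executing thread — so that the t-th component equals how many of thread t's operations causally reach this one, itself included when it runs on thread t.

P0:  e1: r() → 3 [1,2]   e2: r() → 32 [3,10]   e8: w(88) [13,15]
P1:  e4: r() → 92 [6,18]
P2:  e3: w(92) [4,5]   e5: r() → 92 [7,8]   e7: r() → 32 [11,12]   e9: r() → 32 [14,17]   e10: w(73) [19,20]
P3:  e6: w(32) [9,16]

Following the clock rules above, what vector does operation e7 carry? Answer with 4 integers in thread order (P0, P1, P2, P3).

(0, 0, 3, 1)

e6, invoked 9, has no incoming edges; only P3's bump applies → (0, 0, 0, 1)
e3, invoked 4, has no incoming edges; only P2's bump applies → (0, 0, 1, 0)
e1, invoked 1, has no incoming edges; only P0's bump applies → (1, 0, 0, 0)
VC(e5, invoked at 7): max of VC(e3)=(0, 0, 1, 0), then +1 on thread P2 → (0, 0, 2, 0)
VC(e4, invoked at 6): max of VC(e3)=(0, 0, 1, 0), then +1 on thread P1 → (0, 1, 1, 0)
VC(e2, invoked at 3): max of VC(e1)=(1, 0, 0, 0), VC(e6)=(0, 0, 0, 1), then +1 on thread P0 → (2, 0, 0, 1)
VC(e7, invoked at 11): max of VC(e5)=(0, 0, 2, 0), VC(e6)=(0, 0, 0, 1), then +1 on thread P2 → (0, 0, 3, 1)
VC(e8, invoked at 13): max of VC(e2)=(2, 0, 0, 1), then +1 on thread P0 → (3, 0, 0, 1)
VC(e9, invoked at 14): max of VC(e6)=(0, 0, 0, 1), VC(e7)=(0, 0, 3, 1), then +1 on thread P2 → (0, 0, 4, 1)
VC(e10, invoked at 19): max of VC(e9)=(0, 0, 4, 1), then +1 on thread P2 → (0, 0, 5, 1)
target: VC(e7) = (0, 0, 3, 1)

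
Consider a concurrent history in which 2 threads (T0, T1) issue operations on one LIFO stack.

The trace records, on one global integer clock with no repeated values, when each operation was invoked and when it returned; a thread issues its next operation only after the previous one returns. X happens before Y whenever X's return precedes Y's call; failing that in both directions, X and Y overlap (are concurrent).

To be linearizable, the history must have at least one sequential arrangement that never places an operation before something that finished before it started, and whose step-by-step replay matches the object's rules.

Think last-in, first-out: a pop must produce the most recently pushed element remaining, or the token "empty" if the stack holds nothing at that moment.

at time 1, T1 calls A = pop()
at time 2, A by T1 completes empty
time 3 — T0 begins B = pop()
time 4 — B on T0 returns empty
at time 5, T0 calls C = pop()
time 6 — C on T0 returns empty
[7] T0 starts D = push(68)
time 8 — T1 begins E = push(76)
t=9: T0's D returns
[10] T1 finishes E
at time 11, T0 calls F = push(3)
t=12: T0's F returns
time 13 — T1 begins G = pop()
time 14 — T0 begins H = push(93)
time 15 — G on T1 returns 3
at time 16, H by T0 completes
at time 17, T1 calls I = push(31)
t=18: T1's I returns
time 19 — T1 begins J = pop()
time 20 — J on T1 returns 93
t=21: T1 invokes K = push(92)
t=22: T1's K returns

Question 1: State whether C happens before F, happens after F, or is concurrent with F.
C spans [5,6], F spans [11,12]
resp(C)=6 < inv(F)=11

before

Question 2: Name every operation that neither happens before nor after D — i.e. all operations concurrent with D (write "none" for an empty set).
concurrent with D ([7,9]): every op whose interval crosses 7..9
A [1,2]: before
B [3,4]: before
C [5,6]: before
E [8,10]: concurrent
F [11,12]: after
G [13,15]: after
H [14,16]: after
I [17,18]: after
J [19,20]: after
K [21,22]: after

E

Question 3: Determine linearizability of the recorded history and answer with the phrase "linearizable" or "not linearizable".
through event 19 a valid linearization exists; event 20 (J responding at time 20) ends that
10 completed operations, 4 real-time-consistent orders — every LIFO stack replay fails
e.g. A, B, C, D, E, F, G, H, I, J: illegal at step 10, since J pop() → 93 cannot apply there
e.g. A, B, C, D, E, F, H, G, I, J: illegal at step 8, since G pop() → 3 cannot apply there

not linearizable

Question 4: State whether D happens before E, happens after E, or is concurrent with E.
D spans [7,9], E spans [8,10]
the intervals overlap in both directions

concurrent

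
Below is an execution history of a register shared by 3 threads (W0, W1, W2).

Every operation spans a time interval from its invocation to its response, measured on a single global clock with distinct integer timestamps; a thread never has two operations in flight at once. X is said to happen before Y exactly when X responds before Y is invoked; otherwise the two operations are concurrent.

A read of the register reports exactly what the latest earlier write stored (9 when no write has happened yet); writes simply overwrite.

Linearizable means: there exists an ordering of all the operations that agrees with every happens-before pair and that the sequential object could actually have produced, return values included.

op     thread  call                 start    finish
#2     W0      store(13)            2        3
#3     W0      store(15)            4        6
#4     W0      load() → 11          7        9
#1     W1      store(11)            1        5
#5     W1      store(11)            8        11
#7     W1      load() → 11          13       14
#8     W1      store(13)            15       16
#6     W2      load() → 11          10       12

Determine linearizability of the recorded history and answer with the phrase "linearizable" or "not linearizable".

witness order: #1, #2, #3, #5, #4, #6, #7, #8
1. #1 store(11), leaving value 11
2. #2 store(13), leaving value 13
3. #3 store(15), leaving value 15
4. #5 store(11), leaving value 11
5. #4 load() → 11, leaving value 11
6. #6 load() → 11, leaving value 11
7. #7 load() → 11, leaving value 11
8. #8 store(13), leaving value 13

linearizable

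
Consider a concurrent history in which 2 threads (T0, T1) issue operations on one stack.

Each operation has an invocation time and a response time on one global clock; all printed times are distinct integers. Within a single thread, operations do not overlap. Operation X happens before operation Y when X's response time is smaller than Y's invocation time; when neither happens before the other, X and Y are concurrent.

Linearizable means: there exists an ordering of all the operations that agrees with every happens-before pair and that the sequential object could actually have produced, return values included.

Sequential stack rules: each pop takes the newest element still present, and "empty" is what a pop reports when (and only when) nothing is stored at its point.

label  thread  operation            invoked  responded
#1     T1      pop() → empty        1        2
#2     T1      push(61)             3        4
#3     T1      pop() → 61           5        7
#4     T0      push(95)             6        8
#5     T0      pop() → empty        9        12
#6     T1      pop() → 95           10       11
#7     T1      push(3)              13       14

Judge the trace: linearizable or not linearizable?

a witness: #1, #2, #3, #4, #6, #5, #7
1. #1 pop() → empty, leaving stack <>
2. #2 push(61), leaving stack <61>
3. #3 pop() → 61, leaving stack <>
4. #4 push(95), leaving stack <95>
5. #6 pop() → 95, leaving stack <>
6. #5 pop() → empty, leaving stack <>
7. #7 push(3), leaving stack <3>

linearizable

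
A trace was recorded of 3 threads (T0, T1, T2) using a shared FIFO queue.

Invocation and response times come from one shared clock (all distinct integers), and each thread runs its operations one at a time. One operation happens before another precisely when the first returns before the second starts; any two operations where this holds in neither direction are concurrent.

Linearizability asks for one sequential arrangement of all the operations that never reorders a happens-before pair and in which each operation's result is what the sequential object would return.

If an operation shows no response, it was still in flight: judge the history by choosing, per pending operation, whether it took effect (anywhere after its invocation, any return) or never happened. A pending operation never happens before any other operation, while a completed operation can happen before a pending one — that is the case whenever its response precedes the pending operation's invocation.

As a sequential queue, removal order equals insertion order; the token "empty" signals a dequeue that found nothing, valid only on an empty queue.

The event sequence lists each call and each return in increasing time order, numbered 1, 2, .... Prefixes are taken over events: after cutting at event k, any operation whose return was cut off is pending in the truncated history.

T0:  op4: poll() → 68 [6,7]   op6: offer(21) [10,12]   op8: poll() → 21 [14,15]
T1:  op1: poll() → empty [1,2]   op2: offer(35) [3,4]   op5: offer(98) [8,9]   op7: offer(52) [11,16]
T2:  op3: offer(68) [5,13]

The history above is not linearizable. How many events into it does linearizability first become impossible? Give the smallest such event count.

7

events 1..6 are still linearizable — one witness is op1, op2:
1. op1 poll() → empty, leaving queue <>
2. op2 offer(35), leaving queue <35>
once event 7 joins (op4's response, time 7), exhaustive search finds no witness
completion choices over the 1 pending operation (op3) were checked; none helps
e.g. op1, op2, op4 (pending dropped): illegal at step 3, since op4 poll() → 68 cannot apply there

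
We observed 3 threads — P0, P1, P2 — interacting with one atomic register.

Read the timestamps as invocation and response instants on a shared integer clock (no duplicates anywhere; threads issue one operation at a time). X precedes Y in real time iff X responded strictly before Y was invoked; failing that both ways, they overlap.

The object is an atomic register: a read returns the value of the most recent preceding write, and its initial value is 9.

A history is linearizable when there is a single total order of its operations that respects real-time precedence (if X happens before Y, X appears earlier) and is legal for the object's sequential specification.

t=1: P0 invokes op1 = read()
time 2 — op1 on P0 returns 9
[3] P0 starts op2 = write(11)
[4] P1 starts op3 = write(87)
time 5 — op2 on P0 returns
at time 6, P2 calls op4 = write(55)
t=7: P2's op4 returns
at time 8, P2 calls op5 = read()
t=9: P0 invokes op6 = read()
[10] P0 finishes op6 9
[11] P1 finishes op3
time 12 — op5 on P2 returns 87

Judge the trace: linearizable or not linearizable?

not linearizable

cut after 9 events: linearizable; cut after 10 events (op6 responds, time 10): not linearizable
the completed operations (4 total) allow one real-time order; the atomic register replay rejects it
no escape via the 2 pending operations (op3, op5): every completion choice fails
sample order op1, op2, op4, op6 (pending dropped) stalls at step 4 — op6 read() → 9 has no legal effect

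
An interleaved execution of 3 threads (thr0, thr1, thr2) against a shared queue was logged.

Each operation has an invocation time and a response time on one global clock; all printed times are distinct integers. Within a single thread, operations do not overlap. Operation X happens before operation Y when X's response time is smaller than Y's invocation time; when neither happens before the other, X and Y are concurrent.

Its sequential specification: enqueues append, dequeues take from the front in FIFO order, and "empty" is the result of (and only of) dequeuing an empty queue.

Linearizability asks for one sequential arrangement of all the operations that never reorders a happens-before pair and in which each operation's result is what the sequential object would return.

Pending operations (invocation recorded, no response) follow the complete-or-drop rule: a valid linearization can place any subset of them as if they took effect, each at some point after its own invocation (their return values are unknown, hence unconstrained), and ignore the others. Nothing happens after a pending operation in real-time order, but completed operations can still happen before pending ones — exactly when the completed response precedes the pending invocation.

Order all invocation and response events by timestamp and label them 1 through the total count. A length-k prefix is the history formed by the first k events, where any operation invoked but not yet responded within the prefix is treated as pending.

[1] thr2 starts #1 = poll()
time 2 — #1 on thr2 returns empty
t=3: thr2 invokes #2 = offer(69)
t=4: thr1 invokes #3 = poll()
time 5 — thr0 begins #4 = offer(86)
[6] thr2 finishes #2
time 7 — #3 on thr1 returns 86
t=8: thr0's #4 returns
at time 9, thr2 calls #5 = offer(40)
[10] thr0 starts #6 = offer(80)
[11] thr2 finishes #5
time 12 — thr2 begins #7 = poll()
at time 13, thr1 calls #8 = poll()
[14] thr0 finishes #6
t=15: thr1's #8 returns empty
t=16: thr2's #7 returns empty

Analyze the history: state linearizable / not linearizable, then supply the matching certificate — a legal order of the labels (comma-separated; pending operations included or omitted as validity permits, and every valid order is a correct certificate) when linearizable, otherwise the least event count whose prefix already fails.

already the first 15 events (up to #8's response at time 15) admit no linearization; the first 14 still do
all 18 real-time-respecting orders fail — 7 completed queue operations, no legal replay
completion choices over the 1 pending operation (#7) were checked; none helps
sample order #1, #2, #3, #4, #5, #6, #8 (pending dropped) stalls at step 3 — #3 poll() → 86 has no legal effect
sample order #1, #2, #3, #4, #5, #8, #6 (pending dropped) stalls at step 3 — #3 poll() → 86 has no legal effect

not linearizable — minimal violating prefix: 15 events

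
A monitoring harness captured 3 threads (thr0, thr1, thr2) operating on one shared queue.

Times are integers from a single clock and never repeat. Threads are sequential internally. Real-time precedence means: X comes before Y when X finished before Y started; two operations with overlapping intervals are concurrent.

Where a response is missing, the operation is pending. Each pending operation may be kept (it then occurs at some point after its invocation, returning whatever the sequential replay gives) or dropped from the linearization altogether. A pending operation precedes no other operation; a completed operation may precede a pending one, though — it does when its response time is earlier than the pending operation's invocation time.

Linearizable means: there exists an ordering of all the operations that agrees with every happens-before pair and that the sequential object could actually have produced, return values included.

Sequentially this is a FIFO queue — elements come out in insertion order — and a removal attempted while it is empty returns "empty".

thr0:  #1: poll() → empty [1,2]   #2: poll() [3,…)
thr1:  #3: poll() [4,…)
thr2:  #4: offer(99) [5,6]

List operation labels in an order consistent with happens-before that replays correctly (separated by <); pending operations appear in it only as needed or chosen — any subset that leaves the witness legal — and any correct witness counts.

after step 1 (#1 poll() → empty): queue <>
after step 2 (#2 poll() (pending, included)): queue <>
after step 3 (#3 poll() (pending, included)): queue <>
after step 4 (#4 offer(99)): queue <99>

#1 < #2 < #3 < #4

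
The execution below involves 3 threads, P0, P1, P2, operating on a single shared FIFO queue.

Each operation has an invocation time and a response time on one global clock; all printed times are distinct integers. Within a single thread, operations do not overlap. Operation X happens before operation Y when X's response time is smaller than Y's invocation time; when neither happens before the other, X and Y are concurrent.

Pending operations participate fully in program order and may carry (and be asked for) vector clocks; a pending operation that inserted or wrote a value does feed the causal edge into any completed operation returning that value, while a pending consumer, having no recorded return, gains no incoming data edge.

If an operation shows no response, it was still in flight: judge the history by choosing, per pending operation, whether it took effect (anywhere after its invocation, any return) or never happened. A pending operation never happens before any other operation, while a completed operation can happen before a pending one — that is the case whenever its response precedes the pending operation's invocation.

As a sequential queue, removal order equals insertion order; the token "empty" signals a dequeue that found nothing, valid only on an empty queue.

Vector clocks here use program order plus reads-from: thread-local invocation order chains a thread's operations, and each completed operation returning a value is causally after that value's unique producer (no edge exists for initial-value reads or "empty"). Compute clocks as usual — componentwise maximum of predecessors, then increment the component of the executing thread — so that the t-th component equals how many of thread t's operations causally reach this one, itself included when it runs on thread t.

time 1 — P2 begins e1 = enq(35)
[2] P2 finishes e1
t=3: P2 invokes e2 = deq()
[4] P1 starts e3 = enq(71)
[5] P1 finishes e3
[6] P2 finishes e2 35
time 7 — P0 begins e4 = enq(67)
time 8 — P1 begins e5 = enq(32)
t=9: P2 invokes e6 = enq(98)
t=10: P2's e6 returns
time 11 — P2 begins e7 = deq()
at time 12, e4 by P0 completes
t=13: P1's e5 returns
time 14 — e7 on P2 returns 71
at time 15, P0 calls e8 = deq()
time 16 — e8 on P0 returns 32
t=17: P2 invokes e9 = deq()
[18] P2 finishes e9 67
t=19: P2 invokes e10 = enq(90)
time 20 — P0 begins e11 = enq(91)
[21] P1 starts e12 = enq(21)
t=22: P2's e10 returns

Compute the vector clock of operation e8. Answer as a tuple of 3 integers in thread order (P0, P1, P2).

e1, invoked 1, has no incoming edges; only P2's bump applies → (0, 0, 1)
e3, invoked 4, has no incoming edges; only P1's bump applies → (0, 1, 0)
e4, invoked 7, has no incoming edges; only P0's bump applies → (1, 0, 0)
from VC(e1)=(0, 0, 1), e2 (invoked 3) maxes components and bumps P2 → (0, 0, 2)
from VC(e3)=(0, 1, 0), e5 (invoked 8) maxes components and bumps P1 → (0, 2, 0)
from VC(e2)=(0, 0, 2), e6 (invoked 9) maxes components and bumps P2 → (0, 0, 3)
from VC(e5)=(0, 2, 0), e12 (invoked 21) maxes components and bumps P1 → (0, 3, 0)
from VC(e4)=(1, 0, 0), VC(e5)=(0, 2, 0), e8 (invoked 15) maxes components and bumps P0 → (2, 2, 0)
from VC(e3)=(0, 1, 0), VC(e6)=(0, 0, 3), e7 (invoked 11) maxes components and bumps P2 → (0, 1, 4)
from VC(e8)=(2, 2, 0), e11 (invoked 20) maxes components and bumps P0 → (3, 2, 0)
from VC(e4)=(1, 0, 0), VC(e7)=(0, 1, 4), e9 (invoked 17) maxes components and bumps P2 → (1, 1, 5)
from VC(e9)=(1, 1, 5), e10 (invoked 19) maxes components and bumps P2 → (1, 1, 6)
target: VC(e8) = (2, 2, 0)

(2, 2, 0)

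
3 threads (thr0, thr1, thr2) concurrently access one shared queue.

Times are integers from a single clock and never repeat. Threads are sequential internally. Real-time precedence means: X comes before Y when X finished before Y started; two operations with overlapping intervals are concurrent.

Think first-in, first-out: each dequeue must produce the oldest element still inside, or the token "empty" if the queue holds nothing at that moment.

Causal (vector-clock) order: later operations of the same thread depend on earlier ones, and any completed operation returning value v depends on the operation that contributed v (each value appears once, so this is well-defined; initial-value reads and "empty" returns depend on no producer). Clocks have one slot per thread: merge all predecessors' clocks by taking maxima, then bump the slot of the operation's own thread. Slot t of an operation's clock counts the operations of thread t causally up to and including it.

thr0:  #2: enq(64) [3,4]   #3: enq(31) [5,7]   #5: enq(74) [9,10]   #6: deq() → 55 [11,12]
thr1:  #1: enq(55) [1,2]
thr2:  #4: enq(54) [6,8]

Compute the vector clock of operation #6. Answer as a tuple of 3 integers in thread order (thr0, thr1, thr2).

(4, 1, 0)

VC(#4, invoked at 6): no causal predecessors; +1 on thr2 → (0, 0, 1)
VC(#1, invoked at 1): no causal predecessors; +1 on thr1 → (0, 1, 0)
VC(#2, invoked at 3): no causal predecessors; +1 on thr0 → (1, 0, 0)
VC(#3, invoked at 5): max of VC(#2)=(1, 0, 0), then +1 on thread thr0 → (2, 0, 0)
VC(#5, invoked at 9): max of VC(#3)=(2, 0, 0), then +1 on thread thr0 → (3, 0, 0)
VC(#6, invoked at 11): max of VC(#1)=(0, 1, 0), VC(#5)=(3, 0, 0), then +1 on thread thr0 → (4, 1, 0)
target: VC(#6) = (4, 1, 0)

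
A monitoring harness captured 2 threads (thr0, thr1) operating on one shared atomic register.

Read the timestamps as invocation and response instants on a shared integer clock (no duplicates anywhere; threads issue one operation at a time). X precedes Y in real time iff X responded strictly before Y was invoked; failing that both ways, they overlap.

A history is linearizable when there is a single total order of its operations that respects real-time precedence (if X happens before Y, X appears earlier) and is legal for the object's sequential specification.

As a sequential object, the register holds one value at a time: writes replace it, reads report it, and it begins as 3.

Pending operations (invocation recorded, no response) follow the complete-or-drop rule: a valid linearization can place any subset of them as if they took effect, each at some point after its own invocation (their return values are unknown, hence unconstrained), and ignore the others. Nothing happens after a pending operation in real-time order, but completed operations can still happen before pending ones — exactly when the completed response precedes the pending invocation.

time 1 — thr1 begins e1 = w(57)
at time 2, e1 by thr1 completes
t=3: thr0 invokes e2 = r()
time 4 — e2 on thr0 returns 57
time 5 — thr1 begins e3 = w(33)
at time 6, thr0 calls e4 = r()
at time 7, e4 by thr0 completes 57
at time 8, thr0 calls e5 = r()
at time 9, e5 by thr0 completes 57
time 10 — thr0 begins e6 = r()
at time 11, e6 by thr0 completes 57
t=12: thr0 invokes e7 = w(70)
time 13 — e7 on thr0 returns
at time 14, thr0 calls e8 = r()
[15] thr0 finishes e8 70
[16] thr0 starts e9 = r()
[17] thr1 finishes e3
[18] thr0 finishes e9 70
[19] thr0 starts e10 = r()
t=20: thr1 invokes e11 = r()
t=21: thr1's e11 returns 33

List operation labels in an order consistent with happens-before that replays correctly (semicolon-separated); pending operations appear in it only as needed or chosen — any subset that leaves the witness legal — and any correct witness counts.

step 1: e1 w(57) — value 57
step 2: e2 r() → 57 — value 57
step 3: e4 r() → 57 — value 57
step 4: e5 r() → 57 — value 57
step 5: e6 r() → 57 — value 57
step 6: e7 w(70) — value 70
step 7: e8 r() → 70 — value 70
step 8: e9 r() → 70 — value 70
step 9: e3 w(33) — value 33
step 10: e10 r() (pending, included) — value 33
step 11: e11 r() → 33 — value 33

e1; e2; e4; e5; e6; e7; e8; e9; e3; e10; e11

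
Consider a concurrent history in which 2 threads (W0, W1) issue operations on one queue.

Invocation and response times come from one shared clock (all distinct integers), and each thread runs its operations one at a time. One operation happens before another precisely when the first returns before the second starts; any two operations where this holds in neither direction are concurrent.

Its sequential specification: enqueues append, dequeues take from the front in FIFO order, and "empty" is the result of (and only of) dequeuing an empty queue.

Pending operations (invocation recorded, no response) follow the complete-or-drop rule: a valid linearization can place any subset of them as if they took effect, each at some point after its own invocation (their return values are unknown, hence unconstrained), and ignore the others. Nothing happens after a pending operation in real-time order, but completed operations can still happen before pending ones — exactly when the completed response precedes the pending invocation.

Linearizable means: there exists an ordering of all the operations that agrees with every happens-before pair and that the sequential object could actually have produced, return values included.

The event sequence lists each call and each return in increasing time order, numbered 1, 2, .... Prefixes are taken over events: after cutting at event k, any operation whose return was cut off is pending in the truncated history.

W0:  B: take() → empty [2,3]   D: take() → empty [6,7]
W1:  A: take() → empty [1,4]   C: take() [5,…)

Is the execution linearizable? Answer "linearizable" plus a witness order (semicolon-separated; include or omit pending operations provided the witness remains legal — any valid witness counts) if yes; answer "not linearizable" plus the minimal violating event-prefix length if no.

step 1: A take() → empty — queue <>
step 2: B take() → empty — queue <>
step 3: C take() (pending, included) — queue <>
step 4: D take() → empty — queue <>

linearizable — witness: A; B; C; D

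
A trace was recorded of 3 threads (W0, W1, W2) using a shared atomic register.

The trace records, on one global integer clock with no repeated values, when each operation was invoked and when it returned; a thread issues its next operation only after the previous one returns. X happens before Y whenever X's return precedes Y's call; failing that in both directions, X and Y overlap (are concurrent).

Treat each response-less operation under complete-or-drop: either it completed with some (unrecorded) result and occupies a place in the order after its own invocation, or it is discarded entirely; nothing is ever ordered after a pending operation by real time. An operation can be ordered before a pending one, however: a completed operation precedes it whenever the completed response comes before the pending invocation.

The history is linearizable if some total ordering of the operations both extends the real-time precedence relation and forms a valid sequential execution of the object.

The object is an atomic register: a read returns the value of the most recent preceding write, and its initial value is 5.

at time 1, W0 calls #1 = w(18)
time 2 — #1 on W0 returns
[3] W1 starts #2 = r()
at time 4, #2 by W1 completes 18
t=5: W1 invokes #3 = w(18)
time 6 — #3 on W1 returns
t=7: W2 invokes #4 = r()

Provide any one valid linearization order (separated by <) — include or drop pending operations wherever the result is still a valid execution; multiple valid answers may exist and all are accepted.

#1 < #2 < #3

step 1: #1 w(18) — value 18
step 2: #2 r() → 18 — value 18
step 3: #3 w(18) — value 18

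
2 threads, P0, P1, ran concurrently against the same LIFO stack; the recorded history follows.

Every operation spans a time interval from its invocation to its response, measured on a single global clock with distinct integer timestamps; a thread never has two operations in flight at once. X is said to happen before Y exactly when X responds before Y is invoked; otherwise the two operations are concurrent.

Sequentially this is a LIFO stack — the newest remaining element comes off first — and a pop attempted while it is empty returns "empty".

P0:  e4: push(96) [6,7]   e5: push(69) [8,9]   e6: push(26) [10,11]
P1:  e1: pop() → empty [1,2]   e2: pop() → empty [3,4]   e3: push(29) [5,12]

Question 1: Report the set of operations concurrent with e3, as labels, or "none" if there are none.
Answer: e4, e5, e6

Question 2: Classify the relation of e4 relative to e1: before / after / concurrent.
Answer: after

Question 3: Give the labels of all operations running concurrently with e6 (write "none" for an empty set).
Answer: e3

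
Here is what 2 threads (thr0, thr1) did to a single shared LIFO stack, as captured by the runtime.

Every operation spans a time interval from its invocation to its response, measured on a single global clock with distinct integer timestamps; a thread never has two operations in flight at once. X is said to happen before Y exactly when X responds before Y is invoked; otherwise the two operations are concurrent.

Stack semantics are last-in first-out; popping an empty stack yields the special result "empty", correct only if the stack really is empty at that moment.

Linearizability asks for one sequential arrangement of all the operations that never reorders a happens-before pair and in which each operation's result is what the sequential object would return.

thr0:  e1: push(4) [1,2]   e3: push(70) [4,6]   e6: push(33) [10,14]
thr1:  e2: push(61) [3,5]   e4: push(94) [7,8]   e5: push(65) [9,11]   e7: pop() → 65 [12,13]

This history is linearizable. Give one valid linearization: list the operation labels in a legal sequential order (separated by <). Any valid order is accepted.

e1 < e2 < e3 < e4 < e5 < e7 < e6

after step 1 (e1 push(4)): stack <4>
after step 2 (e2 push(61)): stack <4,61>
after step 3 (e3 push(70)): stack <4,61,70>
after step 4 (e4 push(94)): stack <4,61,70,94>
after step 5 (e5 push(65)): stack <4,61,70,94,65>
after step 6 (e7 pop() → 65): stack <4,61,70,94>
after step 7 (e6 push(33)): stack <4,61,70,94,33>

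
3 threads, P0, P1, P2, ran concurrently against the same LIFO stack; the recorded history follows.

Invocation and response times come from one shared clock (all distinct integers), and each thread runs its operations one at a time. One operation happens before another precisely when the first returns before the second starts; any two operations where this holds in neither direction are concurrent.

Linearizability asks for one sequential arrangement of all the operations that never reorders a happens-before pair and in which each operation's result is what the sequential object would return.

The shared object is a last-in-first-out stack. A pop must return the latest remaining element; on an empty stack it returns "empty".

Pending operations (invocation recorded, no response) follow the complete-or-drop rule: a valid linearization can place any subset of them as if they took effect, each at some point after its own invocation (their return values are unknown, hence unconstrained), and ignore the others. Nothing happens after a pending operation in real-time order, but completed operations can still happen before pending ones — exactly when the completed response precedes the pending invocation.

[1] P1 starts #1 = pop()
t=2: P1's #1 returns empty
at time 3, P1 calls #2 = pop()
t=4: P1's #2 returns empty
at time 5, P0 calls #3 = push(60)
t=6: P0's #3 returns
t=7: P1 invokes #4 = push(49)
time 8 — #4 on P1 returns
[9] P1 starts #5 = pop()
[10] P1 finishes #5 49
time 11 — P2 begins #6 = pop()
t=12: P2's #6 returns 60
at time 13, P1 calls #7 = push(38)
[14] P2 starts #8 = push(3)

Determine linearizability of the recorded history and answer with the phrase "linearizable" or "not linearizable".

linearizable

a witness: #1, #2, #3, #4, #5, #6
after step 1 (#1 pop() → empty): stack <>
after step 2 (#2 pop() → empty): stack <>
after step 3 (#3 push(60)): stack <60>
after step 4 (#4 push(49)): stack <60,49>
after step 5 (#5 pop() → 49): stack <60>
after step 6 (#6 pop() → 60): stack <>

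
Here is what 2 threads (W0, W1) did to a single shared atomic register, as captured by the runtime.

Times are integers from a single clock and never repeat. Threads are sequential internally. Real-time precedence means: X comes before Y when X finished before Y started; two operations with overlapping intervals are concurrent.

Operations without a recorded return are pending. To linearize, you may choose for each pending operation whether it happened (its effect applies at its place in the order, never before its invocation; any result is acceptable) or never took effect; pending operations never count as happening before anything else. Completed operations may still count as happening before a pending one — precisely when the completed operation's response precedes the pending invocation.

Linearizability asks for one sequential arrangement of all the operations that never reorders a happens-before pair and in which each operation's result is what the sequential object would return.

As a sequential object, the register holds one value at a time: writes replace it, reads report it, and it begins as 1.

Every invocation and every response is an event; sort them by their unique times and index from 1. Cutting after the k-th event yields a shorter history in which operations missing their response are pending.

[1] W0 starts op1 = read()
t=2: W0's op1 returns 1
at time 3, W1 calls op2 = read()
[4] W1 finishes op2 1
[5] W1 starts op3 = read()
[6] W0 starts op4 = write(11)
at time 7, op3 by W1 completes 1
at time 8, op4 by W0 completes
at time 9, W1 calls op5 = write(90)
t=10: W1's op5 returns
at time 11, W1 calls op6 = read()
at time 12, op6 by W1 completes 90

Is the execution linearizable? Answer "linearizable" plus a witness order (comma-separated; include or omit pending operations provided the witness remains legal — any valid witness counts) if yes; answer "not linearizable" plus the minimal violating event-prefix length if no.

after step 1 (op1 read() → 1): value 1
after step 2 (op2 read() → 1): value 1
after step 3 (op3 read() → 1): value 1
after step 4 (op4 write(11)): value 11
after step 5 (op5 write(90)): value 90
after step 6 (op6 read() → 90): value 90

linearizable — witness: op1, op2, op3, op4, op5, op6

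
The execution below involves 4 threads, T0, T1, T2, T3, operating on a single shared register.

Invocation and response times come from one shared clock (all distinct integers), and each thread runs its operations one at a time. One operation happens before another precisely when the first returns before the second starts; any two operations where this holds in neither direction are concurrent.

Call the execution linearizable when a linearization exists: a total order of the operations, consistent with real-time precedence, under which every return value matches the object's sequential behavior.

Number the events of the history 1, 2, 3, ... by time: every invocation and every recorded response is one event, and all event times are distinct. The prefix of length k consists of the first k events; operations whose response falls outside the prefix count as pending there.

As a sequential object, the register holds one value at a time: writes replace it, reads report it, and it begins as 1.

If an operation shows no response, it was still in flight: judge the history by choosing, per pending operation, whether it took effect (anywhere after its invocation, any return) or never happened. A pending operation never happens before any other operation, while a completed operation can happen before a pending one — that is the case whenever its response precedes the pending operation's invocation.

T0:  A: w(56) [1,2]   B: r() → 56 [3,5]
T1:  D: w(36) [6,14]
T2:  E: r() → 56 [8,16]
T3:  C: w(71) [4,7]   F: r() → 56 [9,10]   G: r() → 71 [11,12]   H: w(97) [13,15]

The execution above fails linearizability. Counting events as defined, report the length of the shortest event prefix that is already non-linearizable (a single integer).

10

events 1..9 are still linearizable — one witness is A, B, C:
step 1: A w(56) — value 56
step 2: B r() → 56 — value 56
step 3: C w(71) — value 71
include event 10 — F responding at 10 — and every candidate order breaks
no escape via the 2 pending operations (D, E): every completion choice fails
one such order, A, B, C, F (pending dropped), breaks at step 4 where F r() → 56 is illegal
one such order, A, C, B, F (pending dropped), breaks at step 3 where B r() → 56 is illegal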